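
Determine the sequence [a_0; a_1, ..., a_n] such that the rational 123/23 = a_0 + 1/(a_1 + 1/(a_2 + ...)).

Run the Euclidean algorithm on 123 and 23; the successive quotients are the partial quotients a_0, a_1, ... (each step inverts the fractional part left over by the previous one):
  123 = 5*23 + 8, so a_0 = 5.
  23 = 2*8 + 7, so a_1 = 2.
  8 = 1*7 + 1, so a_2 = 1.
  7 = 7*1 + 0, so a_3 = 7.
The remainder reaches 0 after 4 divisions, so the expansion has 4 partial quotients, read off in order.

[5; 2, 1, 7]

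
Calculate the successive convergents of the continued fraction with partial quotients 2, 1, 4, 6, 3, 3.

2/1, 3/1, 14/5, 87/31, 275/98, 912/325

Using the convergent recurrence p_i = a_i*p_{i-1} + p_{i-2}, q_i = a_i*q_{i-1} + q_{i-2} with p_{-2}=0, p_{-1}=1, q_{-2}=1, q_{-1}=0:
  i=0: a_0=2, p_0 = 2*1 + 0 = 2, q_0 = 2*0 + 1 = 1.
  i=1: a_1=1, p_1 = 1*2 + 1 = 3, q_1 = 1*1 + 0 = 1.
  i=2: a_2=4, p_2 = 4*3 + 2 = 14, q_2 = 4*1 + 1 = 5.
  i=3: a_3=6, p_3 = 6*14 + 3 = 87, q_3 = 6*5 + 1 = 31.
  i=4: a_4=3, p_4 = 3*87 + 14 = 275, q_4 = 3*31 + 5 = 98.
  i=5: a_5=3, p_5 = 3*275 + 87 = 912, q_5 = 3*98 + 31 = 325.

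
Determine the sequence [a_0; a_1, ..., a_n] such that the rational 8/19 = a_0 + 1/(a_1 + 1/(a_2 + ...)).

[0; 2, 2, 1, 2]

Run the Euclidean algorithm on 8 and 19; the successive quotients are the partial quotients a_0, a_1, ... (each step inverts the fractional part left over by the previous one):
  8 = 0*19 + 8, so a_0 = 0.
  19 = 2*8 + 3, so a_1 = 2.
  8 = 2*3 + 2, so a_2 = 2.
  3 = 1*2 + 1, so a_3 = 1.
  2 = 2*1 + 0, so a_4 = 2.
The remainder reaches 0 after 5 divisions, so the expansion has 5 partial quotients, read off in order.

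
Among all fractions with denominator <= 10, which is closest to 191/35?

49/9

Expand x = 191/35 as a continued fraction with the Euclidean algorithm:
  191 = 5*35 + 16, so a_0 = 5.
  35 = 2*16 + 3, so a_1 = 2.
  16 = 5*3 + 1, so a_2 = 5.
  3 = 3*1 + 0, so a_3 = 3.
so x = [5; 2, 5, 3].
Convergents (p_i = a_i*p_{i-1} + p_{i-2}, q_i = a_i*q_{i-1} + q_{i-2} with p_{-2}=0, p_{-1}=1, q_{-2}=1, q_{-1}=0), until the denominator exceeds 10:
  i=0: a_0=5, p_0 = 5*1 + 0 = 5, q_0 = 5*0 + 1 = 1.
  i=1: a_1=2, p_1 = 2*5 + 1 = 11, q_1 = 2*1 + 0 = 2.
  i=2: a_2=5, p_2 = 5*11 + 5 = 60, q_2 = 5*2 + 1 = 11.
q_2 = 11 > 10, so the last convergent with denominator <= 10 is p_1/q_1 = 11/2.
The closest fraction with denominator <= 10 is either p_1/q_1 or the intermediate fraction (k*p_1 + p_0)/(k*q_1 + q_0) with the largest k >= 1 whose denominator stays <= 10; these approach x as k grows, and every other convergent or intermediate fraction in range is farther away.
Largest k: floor((10 - q_0)/q_1) = floor((10 - 1)/2) = 4.
That gives (4*11 + 5)/(4*2 + 1) = 49/9.
Compare the errors: |x - 11/2| = |191*2 - 11*35|/(35*2) = 3/70, and |x - 49/9| = |191*9 - 49*35|/(35*9) = 4/315.
Cross-multiplying, 4*70 = 280 < 945 = 3*315, so 4/315 is smaller: the intermediate fraction 49/9 is closer to x than 11/2.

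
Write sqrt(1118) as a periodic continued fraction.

Write x_i = (sqrt(1118) + m_i)/d_i with (m_0, d_0) = (0, 1). a_0 = floor(sqrt(1118)) = 33, since 33^2 = 1089 <= 1118 < 1156 = 34^2.
Iterate m_{i+1} = d_i*a_i - m_i, d_{i+1} = (1118 - m_{i+1}^2)/d_i, a_{i+1} = floor((a_0 + m_{i+1})/d_{i+1}):
  m_1 = 1*33 - 0 = 33, d_1 = (1118 - 33^2)/1 = 29/1 = 29, a_1 = floor((33 + 33)/29) = 2.
  m_2 = 29*2 - 33 = 25, d_2 = (1118 - 25^2)/29 = 493/29 = 17, a_2 = floor((33 + 25)/17) = 3.
  m_3 = 17*3 - 25 = 26, d_3 = (1118 - 26^2)/17 = 442/17 = 26, a_3 = floor((33 + 26)/26) = 2.
  m_4 = 26*2 - 26 = 26, d_4 = (1118 - 26^2)/26 = 442/26 = 17, a_4 = floor((33 + 26)/17) = 3.
  m_5 = 17*3 - 26 = 25, d_5 = (1118 - 25^2)/17 = 493/17 = 29, a_5 = floor((33 + 25)/29) = 2.
  m_6 = 29*2 - 25 = 33, d_6 = (1118 - 33^2)/29 = 29/29 = 1, a_6 = floor((33 + 33)/1) = 66.
  m_7 = 1*66 - 33 = 33, d_7 = (1118 - 33^2)/1 = 29/1 = 29: (m_7, d_7) = (m_1, d_1) = (33, 29), so from here the quotients repeat a_1, ..., a_6; the period length is 6.
Hence the expansion of sqrt(1118) is a_0 = 33 followed by the repeating block 2, 3, 2, 3, 2, 66 (period 6).

[33; (2, 3, 2, 3, 2, 66)]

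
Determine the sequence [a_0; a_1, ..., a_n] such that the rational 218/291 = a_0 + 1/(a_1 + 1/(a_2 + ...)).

[0; 1, 2, 1, 72]

Run the Euclidean algorithm on 218 and 291; the successive quotients are the partial quotients a_0, a_1, ... (each step inverts the fractional part left over by the previous one):
  218 = 0*291 + 218, so a_0 = 0.
  291 = 1*218 + 73, so a_1 = 1.
  218 = 2*73 + 72, so a_2 = 2.
  73 = 1*72 + 1, so a_3 = 1.
  72 = 72*1 + 0, so a_4 = 72.
The remainder reaches 0 after 5 divisions, so the expansion has 5 partial quotients, read off in order.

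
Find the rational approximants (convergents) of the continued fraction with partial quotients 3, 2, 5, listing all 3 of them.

Using the convergent recurrence p_i = a_i*p_{i-1} + p_{i-2}, q_i = a_i*q_{i-1} + q_{i-2} with p_{-2}=0, p_{-1}=1, q_{-2}=1, q_{-1}=0:
  i=0: a_0=3, p_0 = 3*1 + 0 = 3, q_0 = 3*0 + 1 = 1.
  i=1: a_1=2, p_1 = 2*3 + 1 = 7, q_1 = 2*1 + 0 = 2.
  i=2: a_2=5, p_2 = 5*7 + 3 = 38, q_2 = 5*2 + 1 = 11.

3/1, 7/2, 38/11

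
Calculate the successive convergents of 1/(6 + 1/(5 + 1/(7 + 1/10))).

Using the convergent recurrence p_i = a_i*p_{i-1} + p_{i-2}, q_i = a_i*q_{i-1} + q_{i-2} with p_{-2}=0, p_{-1}=1, q_{-2}=1, q_{-1}=0:
  i=0: a_0=0, p_0 = 0*1 + 0 = 0, q_0 = 0*0 + 1 = 1.
  i=1: a_1=6, p_1 = 6*0 + 1 = 1, q_1 = 6*1 + 0 = 6.
  i=2: a_2=5, p_2 = 5*1 + 0 = 5, q_2 = 5*6 + 1 = 31.
  i=3: a_3=7, p_3 = 7*5 + 1 = 36, q_3 = 7*31 + 6 = 223.
  i=4: a_4=10, p_4 = 10*36 + 5 = 365, q_4 = 10*223 + 31 = 2261.

0/1, 1/6, 5/31, 36/223, 365/2261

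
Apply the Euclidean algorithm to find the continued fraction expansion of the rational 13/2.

[6; 2]

Run the Euclidean algorithm on 13 and 2; the successive quotients are the partial quotients a_0, a_1, ... (each step inverts the fractional part left over by the previous one):
  13 = 6*2 + 1, so a_0 = 6.
  2 = 2*1 + 0, so a_1 = 2.
The remainder reaches 0 after 2 divisions, so the expansion has 2 partial quotients, read off in order.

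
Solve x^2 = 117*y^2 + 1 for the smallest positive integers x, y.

First expand sqrt(117) as a continued fraction. With x_i = (sqrt(117) + m_i)/d_i and (m_0, d_0) = (0, 1): a_0 = floor(sqrt(117)) = 10, since 10^2 = 100 <= 117 < 121 = 11^2.
Iterate m_{i+1} = d_i*a_i - m_i, d_{i+1} = (117 - m_{i+1}^2)/d_i, a_{i+1} = floor((a_0 + m_{i+1})/d_{i+1}):
  m_1 = 1*10 - 0 = 10, d_1 = (117 - 10^2)/1 = 17/1 = 17, a_1 = floor((10 + 10)/17) = 1.
  m_2 = 17*1 - 10 = 7, d_2 = (117 - 7^2)/17 = 68/17 = 4, a_2 = floor((10 + 7)/4) = 4.
  m_3 = 4*4 - 7 = 9, d_3 = (117 - 9^2)/4 = 36/4 = 9, a_3 = floor((10 + 9)/9) = 2.
  m_4 = 9*2 - 9 = 9, d_4 = (117 - 9^2)/9 = 36/9 = 4, a_4 = floor((10 + 9)/4) = 4.
  m_5 = 4*4 - 9 = 7, d_5 = (117 - 7^2)/4 = 68/4 = 17, a_5 = floor((10 + 7)/17) = 1.
  m_6 = 17*1 - 7 = 10, d_6 = (117 - 10^2)/17 = 17/17 = 1, a_6 = floor((10 + 10)/1) = 20.
  m_7 = 1*20 - 10 = 10, d_7 = (117 - 10^2)/1 = 17/1 = 17: (m_7, d_7) = (m_1, d_1) = (10, 17), so from here the quotients repeat a_1, ..., a_6; the period length is 6.
So sqrt(117) = [10; (1, 4, 2, 4, 1, 20)] with period length k = 6.
k is even, so the fundamental solution of x^2 - 117y^2 = 1 is (p_{k-1}, q_{k-1}) = (p_5, q_5); compute convergents through index 5.
Convergents (p_i = a_i*p_{i-1} + p_{i-2}, q_i = a_i*q_{i-1} + q_{i-2} with p_{-2}=0, p_{-1}=1, q_{-2}=1, q_{-1}=0):
  i=0: a_0=10, p_0 = 10*1 + 0 = 10, q_0 = 10*0 + 1 = 1.
  i=1: a_1=1, p_1 = 1*10 + 1 = 11, q_1 = 1*1 + 0 = 1.
  i=2: a_2=4, p_2 = 4*11 + 10 = 54, q_2 = 4*1 + 1 = 5.
  i=3: a_3=2, p_3 = 2*54 + 11 = 119, q_3 = 2*5 + 1 = 11.
  i=4: a_4=4, p_4 = 4*119 + 54 = 530, q_4 = 4*11 + 5 = 49.
  i=5: a_5=1, p_5 = 1*530 + 119 = 649, q_5 = 1*49 + 11 = 60.
Check: 649^2 - 117*60^2 = 421201 - 421200 = 1, so (x, y) = (649, 60) solves the equation, and by the theorem it is the least positive solution.

(x, y) = (649, 60)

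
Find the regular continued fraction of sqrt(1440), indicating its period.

Write x_i = (sqrt(1440) + m_i)/d_i with (m_0, d_0) = (0, 1). a_0 = floor(sqrt(1440)) = 37, since 37^2 = 1369 <= 1440 < 1444 = 38^2.
Iterate m_{i+1} = d_i*a_i - m_i, d_{i+1} = (1440 - m_{i+1}^2)/d_i, a_{i+1} = floor((a_0 + m_{i+1})/d_{i+1}):
  m_1 = 1*37 - 0 = 37, d_1 = (1440 - 37^2)/1 = 71/1 = 71, a_1 = floor((37 + 37)/71) = 1.
  m_2 = 71*1 - 37 = 34, d_2 = (1440 - 34^2)/71 = 284/71 = 4, a_2 = floor((37 + 34)/4) = 17.
  m_3 = 4*17 - 34 = 34, d_3 = (1440 - 34^2)/4 = 284/4 = 71, a_3 = floor((37 + 34)/71) = 1.
  m_4 = 71*1 - 34 = 37, d_4 = (1440 - 37^2)/71 = 71/71 = 1, a_4 = floor((37 + 37)/1) = 74.
  m_5 = 1*74 - 37 = 37, d_5 = (1440 - 37^2)/1 = 71/1 = 71: (m_5, d_5) = (m_1, d_1) = (37, 71), so from here the quotients repeat a_1, ..., a_4; the period length is 4.
Hence the expansion of sqrt(1440) is a_0 = 37 followed by the repeating block 1, 17, 1, 74 (period 4).

[37; (1, 17, 1, 74)]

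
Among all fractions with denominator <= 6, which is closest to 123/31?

4/1

Expand x = 123/31 as a continued fraction with the Euclidean algorithm:
  123 = 3*31 + 30, so a_0 = 3.
  31 = 1*30 + 1, so a_1 = 1.
  30 = 30*1 + 0, so a_2 = 30.
so x = [3; 1, 30].
Convergents (p_i = a_i*p_{i-1} + p_{i-2}, q_i = a_i*q_{i-1} + q_{i-2} with p_{-2}=0, p_{-1}=1, q_{-2}=1, q_{-1}=0), until the denominator exceeds 6:
  i=0: a_0=3, p_0 = 3*1 + 0 = 3, q_0 = 3*0 + 1 = 1.
  i=1: a_1=1, p_1 = 1*3 + 1 = 4, q_1 = 1*1 + 0 = 1.
  i=2: a_2=30, p_2 = 30*4 + 3 = 123, q_2 = 30*1 + 1 = 31.
q_2 = 31 > 6, so the last convergent with denominator <= 6 is p_1/q_1 = 4/1.
The closest fraction with denominator <= 6 is either p_1/q_1 or the intermediate fraction (k*p_1 + p_0)/(k*q_1 + q_0) with the largest k >= 1 whose denominator stays <= 6; these approach x as k grows, and every other convergent or intermediate fraction in range is farther away.
Largest k: floor((6 - q_0)/q_1) = floor((6 - 1)/1) = 5.
That gives (5*4 + 3)/(5*1 + 1) = 23/6.
Compare the errors: |x - 4/1| = |123*1 - 4*31|/(31*1) = 1/31, and |x - 23/6| = |123*6 - 23*31|/(31*6) = 25/186.
Cross-multiplying, 1*186 = 186 < 775 = 25*31, so 1/31 is smaller: the convergent 4/1 is closer to x than 23/6.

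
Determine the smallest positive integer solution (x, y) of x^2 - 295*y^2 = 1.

(x, y) = (2024999, 117900)

First expand sqrt(295) as a continued fraction. With x_i = (sqrt(295) + m_i)/d_i and (m_0, d_0) = (0, 1): a_0 = floor(sqrt(295)) = 17, since 17^2 = 289 <= 295 < 324 = 18^2.
Iterate m_{i+1} = d_i*a_i - m_i, d_{i+1} = (295 - m_{i+1}^2)/d_i, a_{i+1} = floor((a_0 + m_{i+1})/d_{i+1}):
  m_1 = 1*17 - 0 = 17, d_1 = (295 - 17^2)/1 = 6/1 = 6, a_1 = floor((17 + 17)/6) = 5.
  m_2 = 6*5 - 17 = 13, d_2 = (295 - 13^2)/6 = 126/6 = 21, a_2 = floor((17 + 13)/21) = 1.
  m_3 = 21*1 - 13 = 8, d_3 = (295 - 8^2)/21 = 231/21 = 11, a_3 = floor((17 + 8)/11) = 2.
  m_4 = 11*2 - 8 = 14, d_4 = (295 - 14^2)/11 = 99/11 = 9, a_4 = floor((17 + 14)/9) = 3.
  m_5 = 9*3 - 14 = 13, d_5 = (295 - 13^2)/9 = 126/9 = 14, a_5 = floor((17 + 13)/14) = 2.
  m_6 = 14*2 - 13 = 15, d_6 = (295 - 15^2)/14 = 70/14 = 5, a_6 = floor((17 + 15)/5) = 6.
  m_7 = 5*6 - 15 = 15, d_7 = (295 - 15^2)/5 = 70/5 = 14, a_7 = floor((17 + 15)/14) = 2.
  m_8 = 14*2 - 15 = 13, d_8 = (295 - 13^2)/14 = 126/14 = 9, a_8 = floor((17 + 13)/9) = 3.
  m_9 = 9*3 - 13 = 14, d_9 = (295 - 14^2)/9 = 99/9 = 11, a_9 = floor((17 + 14)/11) = 2.
  m_10 = 11*2 - 14 = 8, d_10 = (295 - 8^2)/11 = 231/11 = 21, a_10 = floor((17 + 8)/21) = 1.
  m_11 = 21*1 - 8 = 13, d_11 = (295 - 13^2)/21 = 126/21 = 6, a_11 = floor((17 + 13)/6) = 5.
  m_12 = 6*5 - 13 = 17, d_12 = (295 - 17^2)/6 = 6/6 = 1, a_12 = floor((17 + 17)/1) = 34.
  m_13 = 1*34 - 17 = 17, d_13 = (295 - 17^2)/1 = 6/1 = 6: (m_13, d_13) = (m_1, d_1) = (17, 6), so from here the quotients repeat a_1, ..., a_12; the period length is 12.
So sqrt(295) = [17; (5, 1, 2, 3, 2, 6, 2, 3, 2, 1, 5, 34)] with period length k = 12.
k is even, so the fundamental solution of x^2 - 295y^2 = 1 is (p_{k-1}, q_{k-1}) = (p_11, q_11); compute convergents through index 11.
Convergents (p_i = a_i*p_{i-1} + p_{i-2}, q_i = a_i*q_{i-1} + q_{i-2} with p_{-2}=0, p_{-1}=1, q_{-2}=1, q_{-1}=0):
  i=0: a_0=17, p_0 = 17*1 + 0 = 17, q_0 = 17*0 + 1 = 1.
  i=1: a_1=5, p_1 = 5*17 + 1 = 86, q_1 = 5*1 + 0 = 5.
  i=2: a_2=1, p_2 = 1*86 + 17 = 103, q_2 = 1*5 + 1 = 6.
  i=3: a_3=2, p_3 = 2*103 + 86 = 292, q_3 = 2*6 + 5 = 17.
  i=4: a_4=3, p_4 = 3*292 + 103 = 979, q_4 = 3*17 + 6 = 57.
  i=5: a_5=2, p_5 = 2*979 + 292 = 2250, q_5 = 2*57 + 17 = 131.
  i=6: a_6=6, p_6 = 6*2250 + 979 = 14479, q_6 = 6*131 + 57 = 843.
  i=7: a_7=2, p_7 = 2*14479 + 2250 = 31208, q_7 = 2*843 + 131 = 1817.
  i=8: a_8=3, p_8 = 3*31208 + 14479 = 108103, q_8 = 3*1817 + 843 = 6294.
  i=9: a_9=2, p_9 = 2*108103 + 31208 = 247414, q_9 = 2*6294 + 1817 = 14405.
  i=10: a_10=1, p_10 = 1*247414 + 108103 = 355517, q_10 = 1*14405 + 6294 = 20699.
  i=11: a_11=5, p_11 = 5*355517 + 247414 = 2024999, q_11 = 5*20699 + 14405 = 117900.
Check: 2024999^2 - 295*117900^2 = 4100620950001 - 4100620950000 = 1, so (x, y) = (2024999, 117900) solves the equation, and by the theorem it is the least positive solution.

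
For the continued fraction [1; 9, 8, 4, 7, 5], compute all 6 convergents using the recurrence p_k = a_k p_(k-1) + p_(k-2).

Using the convergent recurrence p_i = a_i*p_{i-1} + p_{i-2}, q_i = a_i*q_{i-1} + q_{i-2} with p_{-2}=0, p_{-1}=1, q_{-2}=1, q_{-1}=0:
  i=0: a_0=1, p_0 = 1*1 + 0 = 1, q_0 = 1*0 + 1 = 1.
  i=1: a_1=9, p_1 = 9*1 + 1 = 10, q_1 = 9*1 + 0 = 9.
  i=2: a_2=8, p_2 = 8*10 + 1 = 81, q_2 = 8*9 + 1 = 73.
  i=3: a_3=4, p_3 = 4*81 + 10 = 334, q_3 = 4*73 + 9 = 301.
  i=4: a_4=7, p_4 = 7*334 + 81 = 2419, q_4 = 7*301 + 73 = 2180.
  i=5: a_5=5, p_5 = 5*2419 + 334 = 12429, q_5 = 5*2180 + 301 = 11201.

1/1, 10/9, 81/73, 334/301, 2419/2180, 12429/11201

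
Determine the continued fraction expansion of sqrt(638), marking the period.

[25; (3, 1, 6, 2, 6, 1, 3, 50)]

Write x_i = (sqrt(638) + m_i)/d_i with (m_0, d_0) = (0, 1). a_0 = floor(sqrt(638)) = 25, since 25^2 = 625 <= 638 < 676 = 26^2.
Iterate m_{i+1} = d_i*a_i - m_i, d_{i+1} = (638 - m_{i+1}^2)/d_i, a_{i+1} = floor((a_0 + m_{i+1})/d_{i+1}):
  m_1 = 1*25 - 0 = 25, d_1 = (638 - 25^2)/1 = 13/1 = 13, a_1 = floor((25 + 25)/13) = 3.
  m_2 = 13*3 - 25 = 14, d_2 = (638 - 14^2)/13 = 442/13 = 34, a_2 = floor((25 + 14)/34) = 1.
  m_3 = 34*1 - 14 = 20, d_3 = (638 - 20^2)/34 = 238/34 = 7, a_3 = floor((25 + 20)/7) = 6.
  m_4 = 7*6 - 20 = 22, d_4 = (638 - 22^2)/7 = 154/7 = 22, a_4 = floor((25 + 22)/22) = 2.
  m_5 = 22*2 - 22 = 22, d_5 = (638 - 22^2)/22 = 154/22 = 7, a_5 = floor((25 + 22)/7) = 6.
  m_6 = 7*6 - 22 = 20, d_6 = (638 - 20^2)/7 = 238/7 = 34, a_6 = floor((25 + 20)/34) = 1.
  m_7 = 34*1 - 20 = 14, d_7 = (638 - 14^2)/34 = 442/34 = 13, a_7 = floor((25 + 14)/13) = 3.
  m_8 = 13*3 - 14 = 25, d_8 = (638 - 25^2)/13 = 13/13 = 1, a_8 = floor((25 + 25)/1) = 50.
  m_9 = 1*50 - 25 = 25, d_9 = (638 - 25^2)/1 = 13/1 = 13: (m_9, d_9) = (m_1, d_1) = (25, 13), so from here the quotients repeat a_1, ..., a_8; the period length is 8.
Hence the expansion of sqrt(638) is a_0 = 25 followed by the repeating block 3, 1, 6, 2, 6, 1, 3, 50 (period 8).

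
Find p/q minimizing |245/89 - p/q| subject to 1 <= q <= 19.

Expand x = 245/89 as a continued fraction with the Euclidean algorithm:
  245 = 2*89 + 67, so a_0 = 2.
  89 = 1*67 + 22, so a_1 = 1.
  67 = 3*22 + 1, so a_2 = 3.
  22 = 22*1 + 0, so a_3 = 22.
so x = [2; 1, 3, 22].
Convergents (p_i = a_i*p_{i-1} + p_{i-2}, q_i = a_i*q_{i-1} + q_{i-2} with p_{-2}=0, p_{-1}=1, q_{-2}=1, q_{-1}=0), until the denominator exceeds 19:
  i=0: a_0=2, p_0 = 2*1 + 0 = 2, q_0 = 2*0 + 1 = 1.
  i=1: a_1=1, p_1 = 1*2 + 1 = 3, q_1 = 1*1 + 0 = 1.
  i=2: a_2=3, p_2 = 3*3 + 2 = 11, q_2 = 3*1 + 1 = 4.
  i=3: a_3=22, p_3 = 22*11 + 3 = 245, q_3 = 22*4 + 1 = 89.
q_3 = 89 > 19, so the last convergent with denominator <= 19 is p_2/q_2 = 11/4.
The closest fraction with denominator <= 19 is either p_2/q_2 or the intermediate fraction (k*p_2 + p_1)/(k*q_2 + q_1) with the largest k >= 1 whose denominator stays <= 19; these approach x as k grows, and every other convergent or intermediate fraction in range is farther away.
Largest k: floor((19 - q_1)/q_2) = floor((19 - 1)/4) = 4.
That gives (4*11 + 3)/(4*4 + 1) = 47/17.
Compare the errors: |x - 11/4| = |245*4 - 11*89|/(89*4) = 1/356, and |x - 47/17| = |245*17 - 47*89|/(89*17) = 18/1513.
Cross-multiplying, 1*1513 = 1513 < 6408 = 18*356, so 1/356 is smaller: the convergent 11/4 is closer to x than 47/17.

11/4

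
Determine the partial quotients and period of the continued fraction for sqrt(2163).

[46; (1, 1, 30, 1, 1, 92)]

Write x_i = (sqrt(2163) + m_i)/d_i with (m_0, d_0) = (0, 1). a_0 = floor(sqrt(2163)) = 46, since 46^2 = 2116 <= 2163 < 2209 = 47^2.
Iterate m_{i+1} = d_i*a_i - m_i, d_{i+1} = (2163 - m_{i+1}^2)/d_i, a_{i+1} = floor((a_0 + m_{i+1})/d_{i+1}):
  m_1 = 1*46 - 0 = 46, d_1 = (2163 - 46^2)/1 = 47/1 = 47, a_1 = floor((46 + 46)/47) = 1.
  m_2 = 47*1 - 46 = 1, d_2 = (2163 - 1^2)/47 = 2162/47 = 46, a_2 = floor((46 + 1)/46) = 1.
  m_3 = 46*1 - 1 = 45, d_3 = (2163 - 45^2)/46 = 138/46 = 3, a_3 = floor((46 + 45)/3) = 30.
  m_4 = 3*30 - 45 = 45, d_4 = (2163 - 45^2)/3 = 138/3 = 46, a_4 = floor((46 + 45)/46) = 1.
  m_5 = 46*1 - 45 = 1, d_5 = (2163 - 1^2)/46 = 2162/46 = 47, a_5 = floor((46 + 1)/47) = 1.
  m_6 = 47*1 - 1 = 46, d_6 = (2163 - 46^2)/47 = 47/47 = 1, a_6 = floor((46 + 46)/1) = 92.
  m_7 = 1*92 - 46 = 46, d_7 = (2163 - 46^2)/1 = 47/1 = 47: (m_7, d_7) = (m_1, d_1) = (46, 47), so from here the quotients repeat a_1, ..., a_6; the period length is 6.
Hence the expansion of sqrt(2163) is a_0 = 46 followed by the repeating block 1, 1, 30, 1, 1, 92 (period 6).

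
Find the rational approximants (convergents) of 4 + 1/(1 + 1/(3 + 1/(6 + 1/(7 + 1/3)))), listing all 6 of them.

Using the convergent recurrence p_i = a_i*p_{i-1} + p_{i-2}, q_i = a_i*q_{i-1} + q_{i-2} with p_{-2}=0, p_{-1}=1, q_{-2}=1, q_{-1}=0:
  i=0: a_0=4, p_0 = 4*1 + 0 = 4, q_0 = 4*0 + 1 = 1.
  i=1: a_1=1, p_1 = 1*4 + 1 = 5, q_1 = 1*1 + 0 = 1.
  i=2: a_2=3, p_2 = 3*5 + 4 = 19, q_2 = 3*1 + 1 = 4.
  i=3: a_3=6, p_3 = 6*19 + 5 = 119, q_3 = 6*4 + 1 = 25.
  i=4: a_4=7, p_4 = 7*119 + 19 = 852, q_4 = 7*25 + 4 = 179.
  i=5: a_5=3, p_5 = 3*852 + 119 = 2675, q_5 = 3*179 + 25 = 562.

4/1, 5/1, 19/4, 119/25, 852/179, 2675/562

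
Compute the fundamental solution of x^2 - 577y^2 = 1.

First expand sqrt(577) as a continued fraction. With x_i = (sqrt(577) + m_i)/d_i and (m_0, d_0) = (0, 1): a_0 = floor(sqrt(577)) = 24, since 24^2 = 576 <= 577 < 625 = 25^2.
Iterate m_{i+1} = d_i*a_i - m_i, d_{i+1} = (577 - m_{i+1}^2)/d_i, a_{i+1} = floor((a_0 + m_{i+1})/d_{i+1}):
  m_1 = 1*24 - 0 = 24, d_1 = (577 - 24^2)/1 = 1/1 = 1, a_1 = floor((24 + 24)/1) = 48.
  m_2 = 1*48 - 24 = 24, d_2 = (577 - 24^2)/1 = 1/1 = 1: (m_2, d_2) = (m_1, d_1) = (24, 1), so from here the quotient a_1 repeats; the period length is 1.
So sqrt(577) = [24; (48)] with period length k = 1.
k is odd, so (p_{k-1}, q_{k-1}) only solves x^2 - 577y^2 = -1 and the fundamental solution of x^2 - 577y^2 = 1 is (p_{2k-1}, q_{2k-1}) = (p_1, q_1); compute convergents through index 1, running through the period twice.
Convergents (p_i = a_i*p_{i-1} + p_{i-2}, q_i = a_i*q_{i-1} + q_{i-2} with p_{-2}=0, p_{-1}=1, q_{-2}=1, q_{-1}=0):
  i=0: a_0=24, p_0 = 24*1 + 0 = 24, q_0 = 24*0 + 1 = 1.
  i=1: a_1=48, p_1 = 48*24 + 1 = 1153, q_1 = 48*1 + 0 = 48.
Indeed p_0^2 - 577*q_0^2 = 576 - 577 = -1, not +1.
Check: 1153^2 - 577*48^2 = 1329409 - 1329408 = 1, so (x, y) = (1153, 48) solves the equation, and by the theorem it is the least positive solution.

(x, y) = (1153, 48)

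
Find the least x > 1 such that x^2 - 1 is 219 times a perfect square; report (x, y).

(x, y) = (74, 5)

First expand sqrt(219) as a continued fraction. With x_i = (sqrt(219) + m_i)/d_i and (m_0, d_0) = (0, 1): a_0 = floor(sqrt(219)) = 14, since 14^2 = 196 <= 219 < 225 = 15^2.
Iterate m_{i+1} = d_i*a_i - m_i, d_{i+1} = (219 - m_{i+1}^2)/d_i, a_{i+1} = floor((a_0 + m_{i+1})/d_{i+1}):
  m_1 = 1*14 - 0 = 14, d_1 = (219 - 14^2)/1 = 23/1 = 23, a_1 = floor((14 + 14)/23) = 1.
  m_2 = 23*1 - 14 = 9, d_2 = (219 - 9^2)/23 = 138/23 = 6, a_2 = floor((14 + 9)/6) = 3.
  m_3 = 6*3 - 9 = 9, d_3 = (219 - 9^2)/6 = 138/6 = 23, a_3 = floor((14 + 9)/23) = 1.
  m_4 = 23*1 - 9 = 14, d_4 = (219 - 14^2)/23 = 23/23 = 1, a_4 = floor((14 + 14)/1) = 28.
  m_5 = 1*28 - 14 = 14, d_5 = (219 - 14^2)/1 = 23/1 = 23: (m_5, d_5) = (m_1, d_1) = (14, 23), so from here the quotients repeat a_1, ..., a_4; the period length is 4.
So sqrt(219) = [14; (1, 3, 1, 28)] with period length k = 4.
k is even, so the fundamental solution of x^2 - 219y^2 = 1 is (p_{k-1}, q_{k-1}) = (p_3, q_3); compute convergents through index 3.
Convergents (p_i = a_i*p_{i-1} + p_{i-2}, q_i = a_i*q_{i-1} + q_{i-2} with p_{-2}=0, p_{-1}=1, q_{-2}=1, q_{-1}=0):
  i=0: a_0=14, p_0 = 14*1 + 0 = 14, q_0 = 14*0 + 1 = 1.
  i=1: a_1=1, p_1 = 1*14 + 1 = 15, q_1 = 1*1 + 0 = 1.
  i=2: a_2=3, p_2 = 3*15 + 14 = 59, q_2 = 3*1 + 1 = 4.
  i=3: a_3=1, p_3 = 1*59 + 15 = 74, q_3 = 1*4 + 1 = 5.
Check: 74^2 - 219*5^2 = 5476 - 5475 = 1, so (x, y) = (74, 5) solves the equation, and by the theorem it is the least positive solution.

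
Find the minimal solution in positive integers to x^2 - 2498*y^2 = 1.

(x, y) = (2499, 50)

First expand sqrt(2498) as a continued fraction. With x_i = (sqrt(2498) + m_i)/d_i and (m_0, d_0) = (0, 1): a_0 = floor(sqrt(2498)) = 49, since 49^2 = 2401 <= 2498 < 2500 = 50^2.
Iterate m_{i+1} = d_i*a_i - m_i, d_{i+1} = (2498 - m_{i+1}^2)/d_i, a_{i+1} = floor((a_0 + m_{i+1})/d_{i+1}):
  m_1 = 1*49 - 0 = 49, d_1 = (2498 - 49^2)/1 = 97/1 = 97, a_1 = floor((49 + 49)/97) = 1.
  m_2 = 97*1 - 49 = 48, d_2 = (2498 - 48^2)/97 = 194/97 = 2, a_2 = floor((49 + 48)/2) = 48.
  m_3 = 2*48 - 48 = 48, d_3 = (2498 - 48^2)/2 = 194/2 = 97, a_3 = floor((49 + 48)/97) = 1.
  m_4 = 97*1 - 48 = 49, d_4 = (2498 - 49^2)/97 = 97/97 = 1, a_4 = floor((49 + 49)/1) = 98.
  m_5 = 1*98 - 49 = 49, d_5 = (2498 - 49^2)/1 = 97/1 = 97: (m_5, d_5) = (m_1, d_1) = (49, 97), so from here the quotients repeat a_1, ..., a_4; the period length is 4.
So sqrt(2498) = [49; (1, 48, 1, 98)] with period length k = 4.
k is even, so the fundamental solution of x^2 - 2498y^2 = 1 is (p_{k-1}, q_{k-1}) = (p_3, q_3); compute convergents through index 3.
Convergents (p_i = a_i*p_{i-1} + p_{i-2}, q_i = a_i*q_{i-1} + q_{i-2} with p_{-2}=0, p_{-1}=1, q_{-2}=1, q_{-1}=0):
  i=0: a_0=49, p_0 = 49*1 + 0 = 49, q_0 = 49*0 + 1 = 1.
  i=1: a_1=1, p_1 = 1*49 + 1 = 50, q_1 = 1*1 + 0 = 1.
  i=2: a_2=48, p_2 = 48*50 + 49 = 2449, q_2 = 48*1 + 1 = 49.
  i=3: a_3=1, p_3 = 1*2449 + 50 = 2499, q_3 = 1*49 + 1 = 50.
Check: 2499^2 - 2498*50^2 = 6245001 - 6245000 = 1, so (x, y) = (2499, 50) solves the equation, and by the theorem it is the least positive solution.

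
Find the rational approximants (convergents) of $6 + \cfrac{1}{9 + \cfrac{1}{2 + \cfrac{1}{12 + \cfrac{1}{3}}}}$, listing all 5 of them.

6/1, 55/9, 116/19, 1447/237, 4457/730

Using the convergent recurrence p_i = a_i*p_{i-1} + p_{i-2}, q_i = a_i*q_{i-1} + q_{i-2} with p_{-2}=0, p_{-1}=1, q_{-2}=1, q_{-1}=0:
  i=0: a_0=6, p_0 = 6*1 + 0 = 6, q_0 = 6*0 + 1 = 1.
  i=1: a_1=9, p_1 = 9*6 + 1 = 55, q_1 = 9*1 + 0 = 9.
  i=2: a_2=2, p_2 = 2*55 + 6 = 116, q_2 = 2*9 + 1 = 19.
  i=3: a_3=12, p_3 = 12*116 + 55 = 1447, q_3 = 12*19 + 9 = 237.
  i=4: a_4=3, p_4 = 3*1447 + 116 = 4457, q_4 = 3*237 + 19 = 730.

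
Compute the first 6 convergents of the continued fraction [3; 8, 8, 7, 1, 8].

3/1, 25/8, 203/65, 1446/463, 1649/528, 14638/4687

Using the convergent recurrence p_i = a_i*p_{i-1} + p_{i-2}, q_i = a_i*q_{i-1} + q_{i-2} with p_{-2}=0, p_{-1}=1, q_{-2}=1, q_{-1}=0:
  i=0: a_0=3, p_0 = 3*1 + 0 = 3, q_0 = 3*0 + 1 = 1.
  i=1: a_1=8, p_1 = 8*3 + 1 = 25, q_1 = 8*1 + 0 = 8.
  i=2: a_2=8, p_2 = 8*25 + 3 = 203, q_2 = 8*8 + 1 = 65.
  i=3: a_3=7, p_3 = 7*203 + 25 = 1446, q_3 = 7*65 + 8 = 463.
  i=4: a_4=1, p_4 = 1*1446 + 203 = 1649, q_4 = 1*463 + 65 = 528.
  i=5: a_5=8, p_5 = 8*1649 + 1446 = 14638, q_5 = 8*528 + 463 = 4687.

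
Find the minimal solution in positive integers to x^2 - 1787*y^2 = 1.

First expand sqrt(1787) as a continued fraction. With x_i = (sqrt(1787) + m_i)/d_i and (m_0, d_0) = (0, 1): a_0 = floor(sqrt(1787)) = 42, since 42^2 = 1764 <= 1787 < 1849 = 43^2.
Iterate m_{i+1} = d_i*a_i - m_i, d_{i+1} = (1787 - m_{i+1}^2)/d_i, a_{i+1} = floor((a_0 + m_{i+1})/d_{i+1}):
  m_1 = 1*42 - 0 = 42, d_1 = (1787 - 42^2)/1 = 23/1 = 23, a_1 = floor((42 + 42)/23) = 3.
  m_2 = 23*3 - 42 = 27, d_2 = (1787 - 27^2)/23 = 1058/23 = 46, a_2 = floor((42 + 27)/46) = 1.
  m_3 = 46*1 - 27 = 19, d_3 = (1787 - 19^2)/46 = 1426/46 = 31, a_3 = floor((42 + 19)/31) = 1.
  m_4 = 31*1 - 19 = 12, d_4 = (1787 - 12^2)/31 = 1643/31 = 53, a_4 = floor((42 + 12)/53) = 1.
  m_5 = 53*1 - 12 = 41, d_5 = (1787 - 41^2)/53 = 106/53 = 2, a_5 = floor((42 + 41)/2) = 41.
  m_6 = 2*41 - 41 = 41, d_6 = (1787 - 41^2)/2 = 106/2 = 53, a_6 = floor((42 + 41)/53) = 1.
  m_7 = 53*1 - 41 = 12, d_7 = (1787 - 12^2)/53 = 1643/53 = 31, a_7 = floor((42 + 12)/31) = 1.
  m_8 = 31*1 - 12 = 19, d_8 = (1787 - 19^2)/31 = 1426/31 = 46, a_8 = floor((42 + 19)/46) = 1.
  m_9 = 46*1 - 19 = 27, d_9 = (1787 - 27^2)/46 = 1058/46 = 23, a_9 = floor((42 + 27)/23) = 3.
  m_10 = 23*3 - 27 = 42, d_10 = (1787 - 42^2)/23 = 23/23 = 1, a_10 = floor((42 + 42)/1) = 84.
  m_11 = 1*84 - 42 = 42, d_11 = (1787 - 42^2)/1 = 23/1 = 23: (m_11, d_11) = (m_1, d_1) = (42, 23), so from here the quotients repeat a_1, ..., a_10; the period length is 10.
So sqrt(1787) = [42; (3, 1, 1, 1, 41, 1, 1, 1, 3, 84)] with period length k = 10.
k is even, so the fundamental solution of x^2 - 1787y^2 = 1 is (p_{k-1}, q_{k-1}) = (p_9, q_9); compute convergents through index 9.
Convergents (p_i = a_i*p_{i-1} + p_{i-2}, q_i = a_i*q_{i-1} + q_{i-2} with p_{-2}=0, p_{-1}=1, q_{-2}=1, q_{-1}=0):
  i=0: a_0=42, p_0 = 42*1 + 0 = 42, q_0 = 42*0 + 1 = 1.
  i=1: a_1=3, p_1 = 3*42 + 1 = 127, q_1 = 3*1 + 0 = 3.
  i=2: a_2=1, p_2 = 1*127 + 42 = 169, q_2 = 1*3 + 1 = 4.
  i=3: a_3=1, p_3 = 1*169 + 127 = 296, q_3 = 1*4 + 3 = 7.
  i=4: a_4=1, p_4 = 1*296 + 169 = 465, q_4 = 1*7 + 4 = 11.
  i=5: a_5=41, p_5 = 41*465 + 296 = 19361, q_5 = 41*11 + 7 = 458.
  i=6: a_6=1, p_6 = 1*19361 + 465 = 19826, q_6 = 1*458 + 11 = 469.
  i=7: a_7=1, p_7 = 1*19826 + 19361 = 39187, q_7 = 1*469 + 458 = 927.
  i=8: a_8=1, p_8 = 1*39187 + 19826 = 59013, q_8 = 1*927 + 469 = 1396.
  i=9: a_9=3, p_9 = 3*59013 + 39187 = 216226, q_9 = 3*1396 + 927 = 5115.
Check: 216226^2 - 1787*5115^2 = 46753683076 - 46753683075 = 1, so (x, y) = (216226, 5115) solves the equation, and by the theorem it is the least positive solution.

(x, y) = (216226, 5115)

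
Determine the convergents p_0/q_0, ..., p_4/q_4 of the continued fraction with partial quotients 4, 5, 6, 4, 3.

Using the convergent recurrence p_i = a_i*p_{i-1} + p_{i-2}, q_i = a_i*q_{i-1} + q_{i-2} with p_{-2}=0, p_{-1}=1, q_{-2}=1, q_{-1}=0:
  i=0: a_0=4, p_0 = 4*1 + 0 = 4, q_0 = 4*0 + 1 = 1.
  i=1: a_1=5, p_1 = 5*4 + 1 = 21, q_1 = 5*1 + 0 = 5.
  i=2: a_2=6, p_2 = 6*21 + 4 = 130, q_2 = 6*5 + 1 = 31.
  i=3: a_3=4, p_3 = 4*130 + 21 = 541, q_3 = 4*31 + 5 = 129.
  i=4: a_4=3, p_4 = 3*541 + 130 = 1753, q_4 = 3*129 + 31 = 418.

4/1, 21/5, 130/31, 541/129, 1753/418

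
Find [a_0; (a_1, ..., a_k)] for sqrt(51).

[7; (7, 14)]

Write x_i = (sqrt(51) + m_i)/d_i with (m_0, d_0) = (0, 1). a_0 = floor(sqrt(51)) = 7, since 7^2 = 49 <= 51 < 64 = 8^2.
Iterate m_{i+1} = d_i*a_i - m_i, d_{i+1} = (51 - m_{i+1}^2)/d_i, a_{i+1} = floor((a_0 + m_{i+1})/d_{i+1}):
  m_1 = 1*7 - 0 = 7, d_1 = (51 - 7^2)/1 = 2/1 = 2, a_1 = floor((7 + 7)/2) = 7.
  m_2 = 2*7 - 7 = 7, d_2 = (51 - 7^2)/2 = 2/2 = 1, a_2 = floor((7 + 7)/1) = 14.
  m_3 = 1*14 - 7 = 7, d_3 = (51 - 7^2)/1 = 2/1 = 2: (m_3, d_3) = (m_1, d_1) = (7, 2), so from here the quotients repeat a_1, a_2; the period length is 2.
Hence the expansion of sqrt(51) is a_0 = 7 followed by the repeating block 7, 14 (period 2).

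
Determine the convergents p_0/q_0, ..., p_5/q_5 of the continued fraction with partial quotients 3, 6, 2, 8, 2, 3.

Using the convergent recurrence p_i = a_i*p_{i-1} + p_{i-2}, q_i = a_i*q_{i-1} + q_{i-2} with p_{-2}=0, p_{-1}=1, q_{-2}=1, q_{-1}=0:
  i=0: a_0=3, p_0 = 3*1 + 0 = 3, q_0 = 3*0 + 1 = 1.
  i=1: a_1=6, p_1 = 6*3 + 1 = 19, q_1 = 6*1 + 0 = 6.
  i=2: a_2=2, p_2 = 2*19 + 3 = 41, q_2 = 2*6 + 1 = 13.
  i=3: a_3=8, p_3 = 8*41 + 19 = 347, q_3 = 8*13 + 6 = 110.
  i=4: a_4=2, p_4 = 2*347 + 41 = 735, q_4 = 2*110 + 13 = 233.
  i=5: a_5=3, p_5 = 3*735 + 347 = 2552, q_5 = 3*233 + 110 = 809.

3/1, 19/6, 41/13, 347/110, 735/233, 2552/809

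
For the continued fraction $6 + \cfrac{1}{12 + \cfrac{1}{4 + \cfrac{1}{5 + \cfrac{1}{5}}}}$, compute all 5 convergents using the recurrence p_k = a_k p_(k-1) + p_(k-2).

6/1, 73/12, 298/49, 1563/257, 8113/1334

Using the convergent recurrence p_i = a_i*p_{i-1} + p_{i-2}, q_i = a_i*q_{i-1} + q_{i-2} with p_{-2}=0, p_{-1}=1, q_{-2}=1, q_{-1}=0:
  i=0: a_0=6, p_0 = 6*1 + 0 = 6, q_0 = 6*0 + 1 = 1.
  i=1: a_1=12, p_1 = 12*6 + 1 = 73, q_1 = 12*1 + 0 = 12.
  i=2: a_2=4, p_2 = 4*73 + 6 = 298, q_2 = 4*12 + 1 = 49.
  i=3: a_3=5, p_3 = 5*298 + 73 = 1563, q_3 = 5*49 + 12 = 257.
  i=4: a_4=5, p_4 = 5*1563 + 298 = 8113, q_4 = 5*257 + 49 = 1334.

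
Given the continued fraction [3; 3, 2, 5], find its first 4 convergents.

3/1, 10/3, 23/7, 125/38

Using the convergent recurrence p_i = a_i*p_{i-1} + p_{i-2}, q_i = a_i*q_{i-1} + q_{i-2} with p_{-2}=0, p_{-1}=1, q_{-2}=1, q_{-1}=0:
  i=0: a_0=3, p_0 = 3*1 + 0 = 3, q_0 = 3*0 + 1 = 1.
  i=1: a_1=3, p_1 = 3*3 + 1 = 10, q_1 = 3*1 + 0 = 3.
  i=2: a_2=2, p_2 = 2*10 + 3 = 23, q_2 = 2*3 + 1 = 7.
  i=3: a_3=5, p_3 = 5*23 + 10 = 125, q_3 = 5*7 + 3 = 38.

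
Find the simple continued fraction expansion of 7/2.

[3; 2]

Run the Euclidean algorithm on 7 and 2; the successive quotients are the partial quotients a_0, a_1, ... (each step inverts the fractional part left over by the previous one):
  7 = 3*2 + 1, so a_0 = 3.
  2 = 2*1 + 0, so a_1 = 2.
The remainder reaches 0 after 2 divisions, so the expansion has 2 partial quotients, read off in order.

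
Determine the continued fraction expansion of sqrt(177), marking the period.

[13; (3, 3, 2, 8, 2, 3, 3, 26)]

Write x_i = (sqrt(177) + m_i)/d_i with (m_0, d_0) = (0, 1). a_0 = floor(sqrt(177)) = 13, since 13^2 = 169 <= 177 < 196 = 14^2.
Iterate m_{i+1} = d_i*a_i - m_i, d_{i+1} = (177 - m_{i+1}^2)/d_i, a_{i+1} = floor((a_0 + m_{i+1})/d_{i+1}):
  m_1 = 1*13 - 0 = 13, d_1 = (177 - 13^2)/1 = 8/1 = 8, a_1 = floor((13 + 13)/8) = 3.
  m_2 = 8*3 - 13 = 11, d_2 = (177 - 11^2)/8 = 56/8 = 7, a_2 = floor((13 + 11)/7) = 3.
  m_3 = 7*3 - 11 = 10, d_3 = (177 - 10^2)/7 = 77/7 = 11, a_3 = floor((13 + 10)/11) = 2.
  m_4 = 11*2 - 10 = 12, d_4 = (177 - 12^2)/11 = 33/11 = 3, a_4 = floor((13 + 12)/3) = 8.
  m_5 = 3*8 - 12 = 12, d_5 = (177 - 12^2)/3 = 33/3 = 11, a_5 = floor((13 + 12)/11) = 2.
  m_6 = 11*2 - 12 = 10, d_6 = (177 - 10^2)/11 = 77/11 = 7, a_6 = floor((13 + 10)/7) = 3.
  m_7 = 7*3 - 10 = 11, d_7 = (177 - 11^2)/7 = 56/7 = 8, a_7 = floor((13 + 11)/8) = 3.
  m_8 = 8*3 - 11 = 13, d_8 = (177 - 13^2)/8 = 8/8 = 1, a_8 = floor((13 + 13)/1) = 26.
  m_9 = 1*26 - 13 = 13, d_9 = (177 - 13^2)/1 = 8/1 = 8: (m_9, d_9) = (m_1, d_1) = (13, 8), so from here the quotients repeat a_1, ..., a_8; the period length is 8.
Hence the expansion of sqrt(177) is a_0 = 13 followed by the repeating block 3, 3, 2, 8, 2, 3, 3, 26 (period 8).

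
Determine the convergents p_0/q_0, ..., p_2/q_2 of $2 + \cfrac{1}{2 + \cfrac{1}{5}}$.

Using the convergent recurrence p_i = a_i*p_{i-1} + p_{i-2}, q_i = a_i*q_{i-1} + q_{i-2} with p_{-2}=0, p_{-1}=1, q_{-2}=1, q_{-1}=0:
  i=0: a_0=2, p_0 = 2*1 + 0 = 2, q_0 = 2*0 + 1 = 1.
  i=1: a_1=2, p_1 = 2*2 + 1 = 5, q_1 = 2*1 + 0 = 2.
  i=2: a_2=5, p_2 = 5*5 + 2 = 27, q_2 = 5*2 + 1 = 11.

2/1, 5/2, 27/11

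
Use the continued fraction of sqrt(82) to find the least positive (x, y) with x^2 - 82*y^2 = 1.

First expand sqrt(82) as a continued fraction. With x_i = (sqrt(82) + m_i)/d_i and (m_0, d_0) = (0, 1): a_0 = floor(sqrt(82)) = 9, since 9^2 = 81 <= 82 < 100 = 10^2.
Iterate m_{i+1} = d_i*a_i - m_i, d_{i+1} = (82 - m_{i+1}^2)/d_i, a_{i+1} = floor((a_0 + m_{i+1})/d_{i+1}):
  m_1 = 1*9 - 0 = 9, d_1 = (82 - 9^2)/1 = 1/1 = 1, a_1 = floor((9 + 9)/1) = 18.
  m_2 = 1*18 - 9 = 9, d_2 = (82 - 9^2)/1 = 1/1 = 1: (m_2, d_2) = (m_1, d_1) = (9, 1), so from here the quotient a_1 repeats; the period length is 1.
So sqrt(82) = [9; (18)] with period length k = 1.
k is odd, so (p_{k-1}, q_{k-1}) only solves x^2 - 82y^2 = -1 and the fundamental solution of x^2 - 82y^2 = 1 is (p_{2k-1}, q_{2k-1}) = (p_1, q_1); compute convergents through index 1, running through the period twice.
Convergents (p_i = a_i*p_{i-1} + p_{i-2}, q_i = a_i*q_{i-1} + q_{i-2} with p_{-2}=0, p_{-1}=1, q_{-2}=1, q_{-1}=0):
  i=0: a_0=9, p_0 = 9*1 + 0 = 9, q_0 = 9*0 + 1 = 1.
  i=1: a_1=18, p_1 = 18*9 + 1 = 163, q_1 = 18*1 + 0 = 18.
Indeed p_0^2 - 82*q_0^2 = 81 - 82 = -1, not +1.
Check: 163^2 - 82*18^2 = 26569 - 26568 = 1, so (x, y) = (163, 18) solves the equation, and by the theorem it is the least positive solution.

(x, y) = (163, 18)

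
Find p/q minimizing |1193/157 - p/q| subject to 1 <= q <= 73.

38/5

Expand x = 1193/157 as a continued fraction with the Euclidean algorithm:
  1193 = 7*157 + 94, so a_0 = 7.
  157 = 1*94 + 63, so a_1 = 1.
  94 = 1*63 + 31, so a_2 = 1.
  63 = 2*31 + 1, so a_3 = 2.
  31 = 31*1 + 0, so a_4 = 31.
so x = [7; 1, 1, 2, 31].
Convergents (p_i = a_i*p_{i-1} + p_{i-2}, q_i = a_i*q_{i-1} + q_{i-2} with p_{-2}=0, p_{-1}=1, q_{-2}=1, q_{-1}=0), until the denominator exceeds 73:
  i=0: a_0=7, p_0 = 7*1 + 0 = 7, q_0 = 7*0 + 1 = 1.
  i=1: a_1=1, p_1 = 1*7 + 1 = 8, q_1 = 1*1 + 0 = 1.
  i=2: a_2=1, p_2 = 1*8 + 7 = 15, q_2 = 1*1 + 1 = 2.
  i=3: a_3=2, p_3 = 2*15 + 8 = 38, q_3 = 2*2 + 1 = 5.
  i=4: a_4=31, p_4 = 31*38 + 15 = 1193, q_4 = 31*5 + 2 = 157.
q_4 = 157 > 73, so the last convergent with denominator <= 73 is p_3/q_3 = 38/5.
The closest fraction with denominator <= 73 is either p_3/q_3 or the intermediate fraction (k*p_3 + p_2)/(k*q_3 + q_2) with the largest k >= 1 whose denominator stays <= 73; these approach x as k grows, and every other convergent or intermediate fraction in range is farther away.
Largest k: floor((73 - q_2)/q_3) = floor((73 - 2)/5) = 14.
That gives (14*38 + 15)/(14*5 + 2) = 547/72.
Compare the errors: |x - 38/5| = |1193*5 - 38*157|/(157*5) = 1/785, and |x - 547/72| = |1193*72 - 547*157|/(157*72) = 17/11304.
Cross-multiplying, 1*11304 = 11304 < 13345 = 17*785, so 1/785 is smaller: the convergent 38/5 is closer to x than 547/72.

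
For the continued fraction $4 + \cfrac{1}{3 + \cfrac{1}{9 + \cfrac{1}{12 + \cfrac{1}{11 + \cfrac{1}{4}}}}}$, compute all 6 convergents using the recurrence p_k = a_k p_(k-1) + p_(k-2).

Using the convergent recurrence p_i = a_i*p_{i-1} + p_{i-2}, q_i = a_i*q_{i-1} + q_{i-2} with p_{-2}=0, p_{-1}=1, q_{-2}=1, q_{-1}=0:
  i=0: a_0=4, p_0 = 4*1 + 0 = 4, q_0 = 4*0 + 1 = 1.
  i=1: a_1=3, p_1 = 3*4 + 1 = 13, q_1 = 3*1 + 0 = 3.
  i=2: a_2=9, p_2 = 9*13 + 4 = 121, q_2 = 9*3 + 1 = 28.
  i=3: a_3=12, p_3 = 12*121 + 13 = 1465, q_3 = 12*28 + 3 = 339.
  i=4: a_4=11, p_4 = 11*1465 + 121 = 16236, q_4 = 11*339 + 28 = 3757.
  i=5: a_5=4, p_5 = 4*16236 + 1465 = 66409, q_5 = 4*3757 + 339 = 15367.

4/1, 13/3, 121/28, 1465/339, 16236/3757, 66409/15367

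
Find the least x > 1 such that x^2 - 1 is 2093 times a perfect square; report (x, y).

(x, y) = (183, 4)

First expand sqrt(2093) as a continued fraction. With x_i = (sqrt(2093) + m_i)/d_i and (m_0, d_0) = (0, 1): a_0 = floor(sqrt(2093)) = 45, since 45^2 = 2025 <= 2093 < 2116 = 46^2.
Iterate m_{i+1} = d_i*a_i - m_i, d_{i+1} = (2093 - m_{i+1}^2)/d_i, a_{i+1} = floor((a_0 + m_{i+1})/d_{i+1}):
  m_1 = 1*45 - 0 = 45, d_1 = (2093 - 45^2)/1 = 68/1 = 68, a_1 = floor((45 + 45)/68) = 1.
  m_2 = 68*1 - 45 = 23, d_2 = (2093 - 23^2)/68 = 1564/68 = 23, a_2 = floor((45 + 23)/23) = 2.
  m_3 = 23*2 - 23 = 23, d_3 = (2093 - 23^2)/23 = 1564/23 = 68, a_3 = floor((45 + 23)/68) = 1.
  m_4 = 68*1 - 23 = 45, d_4 = (2093 - 45^2)/68 = 68/68 = 1, a_4 = floor((45 + 45)/1) = 90.
  m_5 = 1*90 - 45 = 45, d_5 = (2093 - 45^2)/1 = 68/1 = 68: (m_5, d_5) = (m_1, d_1) = (45, 68), so from here the quotients repeat a_1, ..., a_4; the period length is 4.
So sqrt(2093) = [45; (1, 2, 1, 90)] with period length k = 4.
k is even, so the fundamental solution of x^2 - 2093y^2 = 1 is (p_{k-1}, q_{k-1}) = (p_3, q_3); compute convergents through index 3.
Convergents (p_i = a_i*p_{i-1} + p_{i-2}, q_i = a_i*q_{i-1} + q_{i-2} with p_{-2}=0, p_{-1}=1, q_{-2}=1, q_{-1}=0):
  i=0: a_0=45, p_0 = 45*1 + 0 = 45, q_0 = 45*0 + 1 = 1.
  i=1: a_1=1, p_1 = 1*45 + 1 = 46, q_1 = 1*1 + 0 = 1.
  i=2: a_2=2, p_2 = 2*46 + 45 = 137, q_2 = 2*1 + 1 = 3.
  i=3: a_3=1, p_3 = 1*137 + 46 = 183, q_3 = 1*3 + 1 = 4.
Check: 183^2 - 2093*4^2 = 33489 - 33488 = 1, so (x, y) = (183, 4) solves the equation, and by the theorem it is the least positive solution.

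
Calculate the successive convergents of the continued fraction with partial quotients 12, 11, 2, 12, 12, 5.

12/1, 133/11, 278/23, 3469/287, 41906/3467, 212999/17622

Using the convergent recurrence p_i = a_i*p_{i-1} + p_{i-2}, q_i = a_i*q_{i-1} + q_{i-2} with p_{-2}=0, p_{-1}=1, q_{-2}=1, q_{-1}=0:
  i=0: a_0=12, p_0 = 12*1 + 0 = 12, q_0 = 12*0 + 1 = 1.
  i=1: a_1=11, p_1 = 11*12 + 1 = 133, q_1 = 11*1 + 0 = 11.
  i=2: a_2=2, p_2 = 2*133 + 12 = 278, q_2 = 2*11 + 1 = 23.
  i=3: a_3=12, p_3 = 12*278 + 133 = 3469, q_3 = 12*23 + 11 = 287.
  i=4: a_4=12, p_4 = 12*3469 + 278 = 41906, q_4 = 12*287 + 23 = 3467.
  i=5: a_5=5, p_5 = 5*41906 + 3469 = 212999, q_5 = 5*3467 + 287 = 17622.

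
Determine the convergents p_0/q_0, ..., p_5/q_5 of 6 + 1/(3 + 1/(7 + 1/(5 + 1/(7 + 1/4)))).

6/1, 19/3, 139/22, 714/113, 5137/813, 21262/3365

Using the convergent recurrence p_i = a_i*p_{i-1} + p_{i-2}, q_i = a_i*q_{i-1} + q_{i-2} with p_{-2}=0, p_{-1}=1, q_{-2}=1, q_{-1}=0:
  i=0: a_0=6, p_0 = 6*1 + 0 = 6, q_0 = 6*0 + 1 = 1.
  i=1: a_1=3, p_1 = 3*6 + 1 = 19, q_1 = 3*1 + 0 = 3.
  i=2: a_2=7, p_2 = 7*19 + 6 = 139, q_2 = 7*3 + 1 = 22.
  i=3: a_3=5, p_3 = 5*139 + 19 = 714, q_3 = 5*22 + 3 = 113.
  i=4: a_4=7, p_4 = 7*714 + 139 = 5137, q_4 = 7*113 + 22 = 813.
  i=5: a_5=4, p_5 = 4*5137 + 714 = 21262, q_5 = 4*813 + 113 = 3365.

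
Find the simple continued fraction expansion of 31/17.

[1; 1, 4, 1, 2]

Run the Euclidean algorithm on 31 and 17; the successive quotients are the partial quotients a_0, a_1, ... (each step inverts the fractional part left over by the previous one):
  31 = 1*17 + 14, so a_0 = 1.
  17 = 1*14 + 3, so a_1 = 1.
  14 = 4*3 + 2, so a_2 = 4.
  3 = 1*2 + 1, so a_3 = 1.
  2 = 2*1 + 0, so a_4 = 2.
The remainder reaches 0 after 5 divisions, so the expansion has 5 partial quotients, read off in order.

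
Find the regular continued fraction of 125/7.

[17; 1, 6]

Run the Euclidean algorithm on 125 and 7; the successive quotients are the partial quotients a_0, a_1, ... (each step inverts the fractional part left over by the previous one):
  125 = 17*7 + 6, so a_0 = 17.
  7 = 1*6 + 1, so a_1 = 1.
  6 = 6*1 + 0, so a_2 = 6.
The remainder reaches 0 after 3 divisions, so the expansion has 3 partial quotients, read off in order.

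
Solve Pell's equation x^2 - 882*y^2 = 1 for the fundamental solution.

(x, y) = (19601, 660)

First expand sqrt(882) as a continued fraction. With x_i = (sqrt(882) + m_i)/d_i and (m_0, d_0) = (0, 1): a_0 = floor(sqrt(882)) = 29, since 29^2 = 841 <= 882 < 900 = 30^2.
Iterate m_{i+1} = d_i*a_i - m_i, d_{i+1} = (882 - m_{i+1}^2)/d_i, a_{i+1} = floor((a_0 + m_{i+1})/d_{i+1}):
  m_1 = 1*29 - 0 = 29, d_1 = (882 - 29^2)/1 = 41/1 = 41, a_1 = floor((29 + 29)/41) = 1.
  m_2 = 41*1 - 29 = 12, d_2 = (882 - 12^2)/41 = 738/41 = 18, a_2 = floor((29 + 12)/18) = 2.
  m_3 = 18*2 - 12 = 24, d_3 = (882 - 24^2)/18 = 306/18 = 17, a_3 = floor((29 + 24)/17) = 3.
  m_4 = 17*3 - 24 = 27, d_4 = (882 - 27^2)/17 = 153/17 = 9, a_4 = floor((29 + 27)/9) = 6.
  m_5 = 9*6 - 27 = 27, d_5 = (882 - 27^2)/9 = 153/9 = 17, a_5 = floor((29 + 27)/17) = 3.
  m_6 = 17*3 - 27 = 24, d_6 = (882 - 24^2)/17 = 306/17 = 18, a_6 = floor((29 + 24)/18) = 2.
  m_7 = 18*2 - 24 = 12, d_7 = (882 - 12^2)/18 = 738/18 = 41, a_7 = floor((29 + 12)/41) = 1.
  m_8 = 41*1 - 12 = 29, d_8 = (882 - 29^2)/41 = 41/41 = 1, a_8 = floor((29 + 29)/1) = 58.
  m_9 = 1*58 - 29 = 29, d_9 = (882 - 29^2)/1 = 41/1 = 41: (m_9, d_9) = (m_1, d_1) = (29, 41), so from here the quotients repeat a_1, ..., a_8; the period length is 8.
So sqrt(882) = [29; (1, 2, 3, 6, 3, 2, 1, 58)] with period length k = 8.
k is even, so the fundamental solution of x^2 - 882y^2 = 1 is (p_{k-1}, q_{k-1}) = (p_7, q_7); compute convergents through index 7.
Convergents (p_i = a_i*p_{i-1} + p_{i-2}, q_i = a_i*q_{i-1} + q_{i-2} with p_{-2}=0, p_{-1}=1, q_{-2}=1, q_{-1}=0):
  i=0: a_0=29, p_0 = 29*1 + 0 = 29, q_0 = 29*0 + 1 = 1.
  i=1: a_1=1, p_1 = 1*29 + 1 = 30, q_1 = 1*1 + 0 = 1.
  i=2: a_2=2, p_2 = 2*30 + 29 = 89, q_2 = 2*1 + 1 = 3.
  i=3: a_3=3, p_3 = 3*89 + 30 = 297, q_3 = 3*3 + 1 = 10.
  i=4: a_4=6, p_4 = 6*297 + 89 = 1871, q_4 = 6*10 + 3 = 63.
  i=5: a_5=3, p_5 = 3*1871 + 297 = 5910, q_5 = 3*63 + 10 = 199.
  i=6: a_6=2, p_6 = 2*5910 + 1871 = 13691, q_6 = 2*199 + 63 = 461.
  i=7: a_7=1, p_7 = 1*13691 + 5910 = 19601, q_7 = 1*461 + 199 = 660.
Check: 19601^2 - 882*660^2 = 384199201 - 384199200 = 1, so (x, y) = (19601, 660) solves the equation, and by the theorem it is the least positive solution.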